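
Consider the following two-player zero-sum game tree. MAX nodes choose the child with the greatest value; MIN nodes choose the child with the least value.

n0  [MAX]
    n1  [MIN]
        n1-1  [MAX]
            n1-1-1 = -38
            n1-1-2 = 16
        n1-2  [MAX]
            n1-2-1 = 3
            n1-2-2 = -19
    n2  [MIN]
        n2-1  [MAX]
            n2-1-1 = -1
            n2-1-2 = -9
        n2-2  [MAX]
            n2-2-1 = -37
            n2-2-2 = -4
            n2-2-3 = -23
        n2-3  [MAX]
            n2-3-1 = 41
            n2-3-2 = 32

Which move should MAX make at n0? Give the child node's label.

n1-1 (MAX): max(-38, 16) = 16
n1-2 (MAX): max(3, -19) = 3
n1 (MIN): min(16, 3) = 3
n2-1 (MAX): max(-1, -9) = -1
n2-2 (MAX): max(-37, -4, -23) = -4
n2-3 (MAX): max(41, 32) = 41
n2 (MIN): min(-1, -4, 41) = -4
n0 (MAX): max(3, -4) = 3
MAX at n0 wants the highest of {n1=3, n2=-4}, so chooses n1.

n1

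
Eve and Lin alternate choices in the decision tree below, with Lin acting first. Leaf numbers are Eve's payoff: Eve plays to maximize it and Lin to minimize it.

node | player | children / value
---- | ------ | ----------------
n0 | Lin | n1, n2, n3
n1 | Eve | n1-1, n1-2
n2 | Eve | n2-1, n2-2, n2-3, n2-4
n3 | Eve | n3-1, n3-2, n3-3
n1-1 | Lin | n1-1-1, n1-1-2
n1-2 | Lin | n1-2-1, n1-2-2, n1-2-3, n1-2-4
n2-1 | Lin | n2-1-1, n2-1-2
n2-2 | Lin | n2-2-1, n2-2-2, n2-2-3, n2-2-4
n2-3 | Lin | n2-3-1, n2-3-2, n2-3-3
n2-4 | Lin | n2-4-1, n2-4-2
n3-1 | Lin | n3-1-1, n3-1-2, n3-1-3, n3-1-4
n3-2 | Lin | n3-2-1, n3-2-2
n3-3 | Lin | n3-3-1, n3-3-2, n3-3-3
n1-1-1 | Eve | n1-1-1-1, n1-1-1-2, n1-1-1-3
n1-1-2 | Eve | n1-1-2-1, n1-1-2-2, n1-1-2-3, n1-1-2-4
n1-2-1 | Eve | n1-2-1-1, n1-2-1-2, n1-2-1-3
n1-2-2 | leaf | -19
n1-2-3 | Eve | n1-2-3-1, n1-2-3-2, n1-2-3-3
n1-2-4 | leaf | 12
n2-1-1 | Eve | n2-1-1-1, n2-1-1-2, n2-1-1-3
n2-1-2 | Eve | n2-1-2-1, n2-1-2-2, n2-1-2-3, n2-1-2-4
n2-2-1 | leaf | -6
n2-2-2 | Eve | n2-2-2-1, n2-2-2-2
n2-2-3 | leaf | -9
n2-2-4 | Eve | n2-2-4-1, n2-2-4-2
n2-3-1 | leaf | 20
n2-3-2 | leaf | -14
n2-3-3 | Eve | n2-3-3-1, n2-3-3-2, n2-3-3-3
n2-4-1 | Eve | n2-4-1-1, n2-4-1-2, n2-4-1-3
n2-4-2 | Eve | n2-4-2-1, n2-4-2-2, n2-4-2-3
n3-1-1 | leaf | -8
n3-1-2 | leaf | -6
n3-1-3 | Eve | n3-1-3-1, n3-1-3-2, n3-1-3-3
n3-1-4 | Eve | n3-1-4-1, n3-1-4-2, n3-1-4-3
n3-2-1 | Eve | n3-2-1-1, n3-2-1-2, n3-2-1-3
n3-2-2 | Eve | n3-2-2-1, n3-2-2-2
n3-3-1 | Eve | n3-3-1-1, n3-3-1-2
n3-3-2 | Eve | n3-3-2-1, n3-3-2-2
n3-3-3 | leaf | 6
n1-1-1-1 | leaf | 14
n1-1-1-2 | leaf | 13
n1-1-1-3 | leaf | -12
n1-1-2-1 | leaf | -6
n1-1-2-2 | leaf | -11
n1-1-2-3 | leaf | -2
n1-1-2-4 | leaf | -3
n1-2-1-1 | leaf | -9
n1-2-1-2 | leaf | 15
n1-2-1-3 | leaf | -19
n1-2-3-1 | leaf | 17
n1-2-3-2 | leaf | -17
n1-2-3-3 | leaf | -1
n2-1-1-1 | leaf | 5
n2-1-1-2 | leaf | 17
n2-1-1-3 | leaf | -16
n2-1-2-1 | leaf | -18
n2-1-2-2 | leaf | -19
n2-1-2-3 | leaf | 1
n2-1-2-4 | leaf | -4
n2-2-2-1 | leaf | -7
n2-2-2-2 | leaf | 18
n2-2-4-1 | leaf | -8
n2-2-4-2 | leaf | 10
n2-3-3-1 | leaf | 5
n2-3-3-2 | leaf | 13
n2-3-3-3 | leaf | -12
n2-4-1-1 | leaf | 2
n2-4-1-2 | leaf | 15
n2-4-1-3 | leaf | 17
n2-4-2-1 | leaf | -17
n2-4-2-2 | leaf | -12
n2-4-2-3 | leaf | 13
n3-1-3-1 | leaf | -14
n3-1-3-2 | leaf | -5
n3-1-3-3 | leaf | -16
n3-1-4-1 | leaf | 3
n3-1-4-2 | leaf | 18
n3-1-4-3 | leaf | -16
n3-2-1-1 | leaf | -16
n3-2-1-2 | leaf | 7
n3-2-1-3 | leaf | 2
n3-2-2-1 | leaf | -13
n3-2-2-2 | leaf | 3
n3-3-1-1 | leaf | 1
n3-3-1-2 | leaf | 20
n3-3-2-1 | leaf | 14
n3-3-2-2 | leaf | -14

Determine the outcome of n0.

-2

n1-1-1 (Eve): max(14, 13, -12) = 14
n1-1-2 (Eve): max(-6, -11, -2, -3) = -2
n1-1 (Lin): min(14, -2) = -2
n1-2-1 (Eve): max(-9, 15, -19) = 15
n1-2-3 (Eve): max(17, -17, -1) = 17
n1-2 (Lin): min(15, -19, 17, 12) = -19
n1 (Eve): max(-2, -19) = -2
n2-1-1 (Eve): max(5, 17, -16) = 17
n2-1-2 (Eve): max(-18, -19, 1, -4) = 1
n2-1 (Lin): min(17, 1) = 1
n2-2-2 (Eve): max(-7, 18) = 18
n2-2-4 (Eve): max(-8, 10) = 10
n2-2 (Lin): min(-6, 18, -9, 10) = -9
n2-3-3 (Eve): max(5, 13, -12) = 13
n2-3 (Lin): min(20, -14, 13) = -14
n2-4-1 (Eve): max(2, 15, 17) = 17
n2-4-2 (Eve): max(-17, -12, 13) = 13
n2-4 (Lin): min(17, 13) = 13
n2 (Eve): max(1, -9, -14, 13) = 13
n3-1-3 (Eve): max(-14, -5, -16) = -5
n3-1-4 (Eve): max(3, 18, -16) = 18
n3-1 (Lin): min(-8, -6, -5, 18) = -8
n3-2-1 (Eve): max(-16, 7, 2) = 7
n3-2-2 (Eve): max(-13, 3) = 3
n3-2 (Lin): min(7, 3) = 3
n3-3-1 (Eve): max(1, 20) = 20
n3-3-2 (Eve): max(14, -14) = 14
n3-3 (Lin): min(20, 14, 6) = 6
n3 (Eve): max(-8, 3, 6) = 6
n0 (Lin): min(-2, 13, 6) = -2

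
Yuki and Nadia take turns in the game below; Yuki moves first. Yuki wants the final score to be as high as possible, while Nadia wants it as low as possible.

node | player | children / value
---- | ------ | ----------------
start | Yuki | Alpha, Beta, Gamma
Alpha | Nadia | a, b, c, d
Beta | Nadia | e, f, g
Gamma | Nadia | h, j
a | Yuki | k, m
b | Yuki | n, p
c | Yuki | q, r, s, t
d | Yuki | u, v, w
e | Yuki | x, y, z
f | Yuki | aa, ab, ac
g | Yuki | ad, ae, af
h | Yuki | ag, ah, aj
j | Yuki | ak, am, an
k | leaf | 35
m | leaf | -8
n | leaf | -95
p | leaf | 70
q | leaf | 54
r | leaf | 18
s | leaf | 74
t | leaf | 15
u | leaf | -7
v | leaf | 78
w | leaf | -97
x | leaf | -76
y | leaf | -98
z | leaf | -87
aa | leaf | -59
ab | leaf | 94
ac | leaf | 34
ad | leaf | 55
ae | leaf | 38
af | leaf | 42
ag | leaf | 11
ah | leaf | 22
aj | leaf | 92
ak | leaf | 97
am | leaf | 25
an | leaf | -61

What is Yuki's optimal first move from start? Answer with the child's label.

a (Yuki): max(35, -8) = 35
b (Yuki): max(-95, 70) = 70
c (Yuki): max(54, 18, 74, 15) = 74
d (Yuki): max(-7, 78, -97) = 78
Alpha (Nadia): min(35, 70, 74, 78) = 35
e (Yuki): max(-76, -98, -87) = -76
f (Yuki): max(-59, 94, 34) = 94
g (Yuki): max(55, 38, 42) = 55
Beta (Nadia): min(-76, 94, 55) = -76
h (Yuki): max(11, 22, 92) = 92
j (Yuki): max(97, 25, -61) = 97
Gamma (Nadia): min(92, 97) = 92
start (Yuki): max(35, -76, 92) = 92
Yuki at start wants the highest of {Alpha=35, Beta=-76, Gamma=92}, so chooses Gamma.

Gamma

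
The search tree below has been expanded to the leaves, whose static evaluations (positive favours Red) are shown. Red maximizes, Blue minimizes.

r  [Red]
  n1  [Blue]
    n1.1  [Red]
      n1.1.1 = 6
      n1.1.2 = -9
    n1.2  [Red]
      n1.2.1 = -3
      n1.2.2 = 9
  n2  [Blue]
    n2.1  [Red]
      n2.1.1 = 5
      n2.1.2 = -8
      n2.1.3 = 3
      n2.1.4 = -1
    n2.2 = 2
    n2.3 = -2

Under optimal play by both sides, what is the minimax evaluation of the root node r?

6

n1.1 (Red): max(6, -9) = 6
n1.2 (Red): max(-3, 9) = 9
n1 (Blue): min(6, 9) = 6
n2.1 (Red): max(5, -8, 3, -1) = 5
n2 (Blue): min(5, 2, -2) = -2
r (Red): max(6, -2) = 6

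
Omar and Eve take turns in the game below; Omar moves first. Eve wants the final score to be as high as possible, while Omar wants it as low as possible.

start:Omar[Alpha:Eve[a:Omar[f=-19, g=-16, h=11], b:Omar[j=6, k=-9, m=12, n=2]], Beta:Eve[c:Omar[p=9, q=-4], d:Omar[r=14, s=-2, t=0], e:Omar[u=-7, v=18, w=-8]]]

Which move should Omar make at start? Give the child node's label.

Alpha

a (Omar): min(-19, -16, 11) = -19
b (Omar): min(6, -9, 12, 2) = -9
Alpha (Eve): max(-19, -9) = -9
c (Omar): min(9, -4) = -4
d (Omar): min(14, -2, 0) = -2
e (Omar): min(-7, 18, -8) = -8
Beta (Eve): max(-4, -2, -8) = -2
start (Omar): min(-9, -2) = -9
Omar at start wants the lowest of {Alpha=-9, Beta=-2}, so chooses Alpha.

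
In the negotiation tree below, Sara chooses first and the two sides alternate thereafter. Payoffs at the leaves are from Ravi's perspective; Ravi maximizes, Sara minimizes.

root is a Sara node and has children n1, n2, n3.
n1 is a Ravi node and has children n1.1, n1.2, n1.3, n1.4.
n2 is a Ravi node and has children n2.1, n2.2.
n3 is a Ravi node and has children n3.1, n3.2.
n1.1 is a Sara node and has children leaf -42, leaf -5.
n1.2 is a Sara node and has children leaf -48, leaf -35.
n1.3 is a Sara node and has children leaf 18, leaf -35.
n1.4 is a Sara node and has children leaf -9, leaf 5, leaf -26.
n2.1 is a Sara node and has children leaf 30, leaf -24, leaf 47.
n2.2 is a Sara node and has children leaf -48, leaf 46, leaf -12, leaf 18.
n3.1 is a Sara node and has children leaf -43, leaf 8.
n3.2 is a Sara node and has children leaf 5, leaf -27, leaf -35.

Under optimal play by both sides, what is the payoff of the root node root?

-35

n1.1 (Sara): min(-42, -5) = -42
n1.2 (Sara): min(-48, -35) = -48
n1.3 (Sara): min(18, -35) = -35
n1.4 (Sara): min(-9, 5, -26) = -26
n1 (Ravi): max(-42, -48, -35, -26) = -26
n2.1 (Sara): min(30, -24, 47) = -24
n2.2 (Sara): min(-48, 46, -12, 18) = -48
n2 (Ravi): max(-24, -48) = -24
n3.1 (Sara): min(-43, 8) = -43
n3.2 (Sara): min(5, -27, -35) = -35
n3 (Ravi): max(-43, -35) = -35
root (Sara): min(-26, -24, -35) = -35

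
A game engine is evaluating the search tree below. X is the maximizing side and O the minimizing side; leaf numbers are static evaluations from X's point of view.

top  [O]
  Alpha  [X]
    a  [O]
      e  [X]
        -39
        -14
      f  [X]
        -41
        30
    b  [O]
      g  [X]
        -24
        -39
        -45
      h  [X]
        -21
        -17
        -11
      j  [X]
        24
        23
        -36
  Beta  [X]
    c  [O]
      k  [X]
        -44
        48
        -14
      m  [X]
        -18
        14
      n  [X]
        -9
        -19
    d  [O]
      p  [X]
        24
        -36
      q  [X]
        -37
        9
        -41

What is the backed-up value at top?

e (X): max(-39, -14) = -14
f (X): max(-41, 30) = 30
a (O): min(-14, 30) = -14
g (X): max(-24, -39, -45) = -24
h (X): max(-21, -17, -11) = -11
j (X): max(24, 23, -36) = 24
b (O): min(-24, -11, 24) = -24
Alpha (X): max(-14, -24) = -14
k (X): max(-44, 48, -14) = 48
m (X): max(-18, 14) = 14
n (X): max(-9, -19) = -9
c (O): min(48, 14, -9) = -9
p (X): max(24, -36) = 24
q (X): max(-37, 9, -41) = 9
d (O): min(24, 9) = 9
Beta (X): max(-9, 9) = 9
top (O): min(-14, 9) = -14

-14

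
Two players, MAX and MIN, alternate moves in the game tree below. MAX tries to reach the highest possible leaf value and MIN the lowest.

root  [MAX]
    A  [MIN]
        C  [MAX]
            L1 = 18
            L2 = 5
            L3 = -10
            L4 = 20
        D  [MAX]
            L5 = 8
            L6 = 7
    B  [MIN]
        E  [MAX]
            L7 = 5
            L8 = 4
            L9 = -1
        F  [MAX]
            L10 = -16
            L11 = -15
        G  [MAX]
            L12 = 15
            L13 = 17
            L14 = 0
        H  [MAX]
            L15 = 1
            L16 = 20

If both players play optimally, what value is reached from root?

C (MAX): max(18, 5, -10, 20) = 20
D (MAX): max(8, 7) = 8
A (MIN): min(20, 8) = 8
E (MAX): max(5, 4, -1) = 5
F (MAX): max(-16, -15) = -15
G (MAX): max(15, 17, 0) = 17
H (MAX): max(1, 20) = 20
B (MIN): min(5, -15, 17, 20) = -15
root (MAX): max(8, -15) = 8

8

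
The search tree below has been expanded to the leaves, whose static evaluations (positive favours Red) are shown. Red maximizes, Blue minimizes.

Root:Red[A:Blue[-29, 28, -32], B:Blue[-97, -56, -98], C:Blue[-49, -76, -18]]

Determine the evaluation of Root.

-32

A (Blue): min(-29, 28, -32) = -32
B (Blue): min(-97, -56, -98) = -98
C (Blue): min(-49, -76, -18) = -76
Root (Red): max(-32, -98, -76) = -32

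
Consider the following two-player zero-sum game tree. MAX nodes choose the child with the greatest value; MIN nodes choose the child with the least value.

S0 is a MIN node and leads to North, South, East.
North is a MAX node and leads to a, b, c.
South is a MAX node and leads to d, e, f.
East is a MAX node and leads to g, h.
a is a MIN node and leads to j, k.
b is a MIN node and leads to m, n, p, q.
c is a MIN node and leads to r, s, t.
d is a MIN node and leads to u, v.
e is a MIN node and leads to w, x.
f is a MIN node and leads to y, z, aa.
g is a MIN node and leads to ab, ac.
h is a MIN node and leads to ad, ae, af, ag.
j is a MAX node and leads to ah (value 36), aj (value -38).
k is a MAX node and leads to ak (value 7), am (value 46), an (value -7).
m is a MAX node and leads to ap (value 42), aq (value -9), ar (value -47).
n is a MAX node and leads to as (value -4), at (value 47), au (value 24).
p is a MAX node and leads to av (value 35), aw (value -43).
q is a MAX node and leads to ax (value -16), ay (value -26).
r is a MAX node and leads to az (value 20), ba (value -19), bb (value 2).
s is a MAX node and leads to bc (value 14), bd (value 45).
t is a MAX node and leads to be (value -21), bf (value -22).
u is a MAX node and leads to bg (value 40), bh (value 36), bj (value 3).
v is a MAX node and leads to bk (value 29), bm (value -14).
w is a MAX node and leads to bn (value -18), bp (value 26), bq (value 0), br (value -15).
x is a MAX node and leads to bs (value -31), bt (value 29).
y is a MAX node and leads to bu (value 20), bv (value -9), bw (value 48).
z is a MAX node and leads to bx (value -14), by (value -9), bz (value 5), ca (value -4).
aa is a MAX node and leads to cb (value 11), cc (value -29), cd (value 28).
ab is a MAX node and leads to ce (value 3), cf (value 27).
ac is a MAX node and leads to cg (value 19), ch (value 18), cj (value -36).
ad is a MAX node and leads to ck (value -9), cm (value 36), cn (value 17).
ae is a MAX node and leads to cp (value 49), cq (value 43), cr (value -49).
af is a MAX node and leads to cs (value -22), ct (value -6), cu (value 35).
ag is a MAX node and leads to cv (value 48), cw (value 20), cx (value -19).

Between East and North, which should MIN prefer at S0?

ab (MAX): max(3, 27) = 27
ac (MAX): max(19, 18, -36) = 19
g (MIN): min(27, 19) = 19
ad (MAX): max(-9, 36, 17) = 36
ae (MAX): max(49, 43, -49) = 49
af (MAX): max(-22, -6, 35) = 35
ag (MAX): max(48, 20, -19) = 48
h (MIN): min(36, 49, 35, 48) = 35
East (MAX): max(19, 35) = 35
j (MAX): max(36, -38) = 36
k (MAX): max(7, 46, -7) = 46
a (MIN): min(36, 46) = 36
m (MAX): max(42, -9, -47) = 42
n (MAX): max(-4, 47, 24) = 47
p (MAX): max(35, -43) = 35
q (MAX): max(-16, -26) = -16
b (MIN): min(42, 47, 35, -16) = -16
r (MAX): max(20, -19, 2) = 20
s (MAX): max(14, 45) = 45
t (MAX): max(-21, -22) = -21
c (MIN): min(20, 45, -21) = -21
North (MAX): max(36, -16, -21) = 36
MIN prefers the lower value; East=35, North=36. East is better since 35 < 36.

East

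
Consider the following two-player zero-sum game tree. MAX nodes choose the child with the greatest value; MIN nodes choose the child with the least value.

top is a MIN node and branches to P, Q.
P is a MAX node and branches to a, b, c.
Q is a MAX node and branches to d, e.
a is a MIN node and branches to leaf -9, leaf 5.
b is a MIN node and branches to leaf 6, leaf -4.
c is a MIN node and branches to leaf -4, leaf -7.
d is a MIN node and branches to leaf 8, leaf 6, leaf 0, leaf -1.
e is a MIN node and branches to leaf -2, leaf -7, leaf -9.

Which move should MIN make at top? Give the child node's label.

a (MIN): min(-9, 5) = -9
b (MIN): min(6, -4) = -4
c (MIN): min(-4, -7) = -7
P (MAX): max(-9, -4, -7) = -4
d (MIN): min(8, 6, 0, -1) = -1
e (MIN): min(-2, -7, -9) = -9
Q (MAX): max(-1, -9) = -1
top (MIN): min(-4, -1) = -4
MIN at top wants the lowest of {P=-4, Q=-1}, so chooses P.

P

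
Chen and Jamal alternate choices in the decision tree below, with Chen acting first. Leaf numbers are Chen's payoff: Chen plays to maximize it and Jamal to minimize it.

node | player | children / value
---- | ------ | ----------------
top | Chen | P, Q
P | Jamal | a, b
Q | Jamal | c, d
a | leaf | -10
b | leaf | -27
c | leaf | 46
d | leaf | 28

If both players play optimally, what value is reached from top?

P (Jamal): min(-10, -27) = -27
Q (Jamal): min(46, 28) = 28
top (Chen): max(-27, 28) = 28

28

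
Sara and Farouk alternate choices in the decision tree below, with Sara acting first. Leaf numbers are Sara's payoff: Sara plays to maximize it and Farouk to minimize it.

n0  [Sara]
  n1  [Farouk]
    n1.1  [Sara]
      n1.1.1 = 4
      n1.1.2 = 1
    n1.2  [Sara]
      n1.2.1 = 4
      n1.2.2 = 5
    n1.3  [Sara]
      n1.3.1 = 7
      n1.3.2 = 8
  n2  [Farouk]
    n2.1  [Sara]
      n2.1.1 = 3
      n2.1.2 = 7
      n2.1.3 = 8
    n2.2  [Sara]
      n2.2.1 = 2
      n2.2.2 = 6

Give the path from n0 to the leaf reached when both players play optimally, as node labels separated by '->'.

n1.1 (Sara): max(4, 1) = 4
n1.2 (Sara): max(4, 5) = 5
n1.3 (Sara): max(7, 8) = 8
n1 (Farouk): min(4, 5, 8) = 4
n2.1 (Sara): max(3, 7, 8) = 8
n2.2 (Sara): max(2, 6) = 6
n2 (Farouk): min(8, 6) = 6
n0 (Sara): max(4, 6) = 6
At n0, Sara picks n2 (highest: 6).
At n2, Farouk picks n2.2 (lowest: 6).
At n2.2, Sara picks n2.2.2 (highest: 6).
Terminal value 6.

n0 -> n2 -> n2.2 -> n2.2.2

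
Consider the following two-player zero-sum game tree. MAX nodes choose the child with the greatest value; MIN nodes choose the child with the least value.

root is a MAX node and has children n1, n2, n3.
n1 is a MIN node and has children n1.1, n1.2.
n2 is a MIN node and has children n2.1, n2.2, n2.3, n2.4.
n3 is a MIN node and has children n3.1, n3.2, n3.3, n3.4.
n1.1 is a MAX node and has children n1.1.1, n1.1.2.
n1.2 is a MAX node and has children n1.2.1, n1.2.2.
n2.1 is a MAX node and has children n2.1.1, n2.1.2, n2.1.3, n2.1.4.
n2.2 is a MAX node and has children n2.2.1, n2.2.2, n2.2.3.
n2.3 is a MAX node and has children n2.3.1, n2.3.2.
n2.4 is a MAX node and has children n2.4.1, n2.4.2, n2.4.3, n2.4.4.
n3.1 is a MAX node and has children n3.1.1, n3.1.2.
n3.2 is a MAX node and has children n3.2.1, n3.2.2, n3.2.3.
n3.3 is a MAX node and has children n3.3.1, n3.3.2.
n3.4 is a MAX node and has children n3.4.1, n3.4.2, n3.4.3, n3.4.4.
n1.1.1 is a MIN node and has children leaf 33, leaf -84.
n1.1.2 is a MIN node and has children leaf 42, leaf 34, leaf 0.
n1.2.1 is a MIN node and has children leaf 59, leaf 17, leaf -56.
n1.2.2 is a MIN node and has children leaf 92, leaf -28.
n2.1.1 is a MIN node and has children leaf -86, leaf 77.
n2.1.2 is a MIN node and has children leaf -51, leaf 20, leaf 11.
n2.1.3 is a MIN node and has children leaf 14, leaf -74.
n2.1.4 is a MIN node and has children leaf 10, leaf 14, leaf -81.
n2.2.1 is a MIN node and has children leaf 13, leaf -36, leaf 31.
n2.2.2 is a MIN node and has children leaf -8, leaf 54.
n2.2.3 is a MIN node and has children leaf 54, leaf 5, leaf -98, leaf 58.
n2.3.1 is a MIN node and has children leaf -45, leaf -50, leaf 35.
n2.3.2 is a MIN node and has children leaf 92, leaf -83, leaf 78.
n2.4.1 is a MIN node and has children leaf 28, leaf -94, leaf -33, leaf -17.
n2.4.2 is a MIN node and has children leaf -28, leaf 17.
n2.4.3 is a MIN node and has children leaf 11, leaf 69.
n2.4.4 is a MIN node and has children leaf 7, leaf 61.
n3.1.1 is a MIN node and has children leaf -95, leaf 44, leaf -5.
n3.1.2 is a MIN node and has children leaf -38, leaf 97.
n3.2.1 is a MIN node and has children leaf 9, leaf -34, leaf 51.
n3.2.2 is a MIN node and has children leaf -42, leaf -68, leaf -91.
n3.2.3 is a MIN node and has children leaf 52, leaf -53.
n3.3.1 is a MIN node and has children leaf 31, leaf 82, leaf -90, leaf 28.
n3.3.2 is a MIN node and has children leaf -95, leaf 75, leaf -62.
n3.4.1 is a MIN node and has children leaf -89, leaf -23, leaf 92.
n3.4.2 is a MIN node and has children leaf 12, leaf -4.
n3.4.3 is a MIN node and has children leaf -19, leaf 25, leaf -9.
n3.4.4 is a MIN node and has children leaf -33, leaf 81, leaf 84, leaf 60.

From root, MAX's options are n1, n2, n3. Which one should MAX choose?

n1.1.1 (MIN): min(33, -84) = -84
n1.1.2 (MIN): min(42, 34, 0) = 0
n1.1 (MAX): max(-84, 0) = 0
n1.2.1 (MIN): min(59, 17, -56) = -56
n1.2.2 (MIN): min(92, -28) = -28
n1.2 (MAX): max(-56, -28) = -28
n1 (MIN): min(0, -28) = -28
n2.1.1 (MIN): min(-86, 77) = -86
n2.1.2 (MIN): min(-51, 20, 11) = -51
n2.1.3 (MIN): min(14, -74) = -74
n2.1.4 (MIN): min(10, 14, -81) = -81
n2.1 (MAX): max(-86, -51, -74, -81) = -51
n2.2.1 (MIN): min(13, -36, 31) = -36
n2.2.2 (MIN): min(-8, 54) = -8
n2.2.3 (MIN): min(54, 5, -98, 58) = -98
n2.2 (MAX): max(-36, -8, -98) = -8
n2.3.1 (MIN): min(-45, -50, 35) = -50
n2.3.2 (MIN): min(92, -83, 78) = -83
n2.3 (MAX): max(-50, -83) = -50
n2.4.1 (MIN): min(28, -94, -33, -17) = -94
n2.4.2 (MIN): min(-28, 17) = -28
n2.4.3 (MIN): min(11, 69) = 11
n2.4.4 (MIN): min(7, 61) = 7
n2.4 (MAX): max(-94, -28, 11, 7) = 11
n2 (MIN): min(-51, -8, -50, 11) = -51
n3.1.1 (MIN): min(-95, 44, -5) = -95
n3.1.2 (MIN): min(-38, 97) = -38
n3.1 (MAX): max(-95, -38) = -38
n3.2.1 (MIN): min(9, -34, 51) = -34
n3.2.2 (MIN): min(-42, -68, -91) = -91
n3.2.3 (MIN): min(52, -53) = -53
n3.2 (MAX): max(-34, -91, -53) = -34
n3.3.1 (MIN): min(31, 82, -90, 28) = -90
n3.3.2 (MIN): min(-95, 75, -62) = -95
n3.3 (MAX): max(-90, -95) = -90
n3.4.1 (MIN): min(-89, -23, 92) = -89
n3.4.2 (MIN): min(12, -4) = -4
n3.4.3 (MIN): min(-19, 25, -9) = -19
n3.4.4 (MIN): min(-33, 81, 84, 60) = -33
n3.4 (MAX): max(-89, -4, -19, -33) = -4
n3 (MIN): min(-38, -34, -90, -4) = -90
root (MAX): max(-28, -51, -90) = -28
MAX at root wants the highest of {n1=-28, n2=-51, n3=-90}, so chooses n1.

n1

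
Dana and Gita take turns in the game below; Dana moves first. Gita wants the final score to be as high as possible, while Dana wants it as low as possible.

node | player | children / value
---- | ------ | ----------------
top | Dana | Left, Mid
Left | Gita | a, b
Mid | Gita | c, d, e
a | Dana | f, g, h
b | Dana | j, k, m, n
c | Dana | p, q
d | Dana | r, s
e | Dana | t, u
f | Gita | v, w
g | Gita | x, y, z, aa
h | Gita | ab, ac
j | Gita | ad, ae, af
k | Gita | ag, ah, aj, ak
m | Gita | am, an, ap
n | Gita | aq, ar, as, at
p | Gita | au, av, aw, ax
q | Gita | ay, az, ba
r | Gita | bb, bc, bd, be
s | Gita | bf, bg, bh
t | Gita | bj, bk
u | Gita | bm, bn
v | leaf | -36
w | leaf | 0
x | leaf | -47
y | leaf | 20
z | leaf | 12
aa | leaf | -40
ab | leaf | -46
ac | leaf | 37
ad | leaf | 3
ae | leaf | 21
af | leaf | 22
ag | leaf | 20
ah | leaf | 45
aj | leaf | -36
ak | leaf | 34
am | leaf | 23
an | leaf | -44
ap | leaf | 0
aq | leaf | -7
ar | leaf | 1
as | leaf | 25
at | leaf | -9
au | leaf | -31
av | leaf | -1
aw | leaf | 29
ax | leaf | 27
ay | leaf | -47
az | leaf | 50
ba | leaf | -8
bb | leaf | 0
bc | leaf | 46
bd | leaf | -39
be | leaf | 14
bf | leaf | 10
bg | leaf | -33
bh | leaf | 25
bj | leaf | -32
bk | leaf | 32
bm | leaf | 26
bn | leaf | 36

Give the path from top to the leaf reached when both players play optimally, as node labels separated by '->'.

top -> Left -> b -> j -> af

f (Gita): max(-36, 0) = 0
g (Gita): max(-47, 20, 12, -40) = 20
h (Gita): max(-46, 37) = 37
a (Dana): min(0, 20, 37) = 0
j (Gita): max(3, 21, 22) = 22
k (Gita): max(20, 45, -36, 34) = 45
m (Gita): max(23, -44, 0) = 23
n (Gita): max(-7, 1, 25, -9) = 25
b (Dana): min(22, 45, 23, 25) = 22
Left (Gita): max(0, 22) = 22
p (Gita): max(-31, -1, 29, 27) = 29
q (Gita): max(-47, 50, -8) = 50
c (Dana): min(29, 50) = 29
r (Gita): max(0, 46, -39, 14) = 46
s (Gita): max(10, -33, 25) = 25
d (Dana): min(46, 25) = 25
t (Gita): max(-32, 32) = 32
u (Gita): max(26, 36) = 36
e (Dana): min(32, 36) = 32
Mid (Gita): max(29, 25, 32) = 32
top (Dana): min(22, 32) = 22
At top, Dana picks Left (lowest: 22).
At Left, Gita picks b (highest: 22).
At b, Dana picks j (lowest: 22).
At j, Gita picks af (highest: 22).
Terminal value 22.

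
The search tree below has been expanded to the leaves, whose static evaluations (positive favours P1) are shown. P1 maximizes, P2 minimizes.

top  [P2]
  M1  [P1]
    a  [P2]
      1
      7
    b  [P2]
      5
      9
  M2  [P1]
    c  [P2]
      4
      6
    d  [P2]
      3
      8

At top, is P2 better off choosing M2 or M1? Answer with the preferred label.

M2

c (P2): min(4, 6) = 4
d (P2): min(3, 8) = 3
M2 (P1): max(4, 3) = 4
a (P2): min(1, 7) = 1
b (P2): min(5, 9) = 5
M1 (P1): max(1, 5) = 5
P2 prefers the lower value; M2=4, M1=5. M2 is better since 4 < 5.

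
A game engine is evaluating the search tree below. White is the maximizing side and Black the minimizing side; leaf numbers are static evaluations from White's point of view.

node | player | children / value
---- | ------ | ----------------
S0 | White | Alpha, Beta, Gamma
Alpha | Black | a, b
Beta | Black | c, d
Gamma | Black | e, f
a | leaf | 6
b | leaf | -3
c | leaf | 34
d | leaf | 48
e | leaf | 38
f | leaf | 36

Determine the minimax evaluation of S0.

36

Alpha (Black): min(6, -3) = -3
Beta (Black): min(34, 48) = 34
Gamma (Black): min(38, 36) = 36
S0 (White): max(-3, 34, 36) = 36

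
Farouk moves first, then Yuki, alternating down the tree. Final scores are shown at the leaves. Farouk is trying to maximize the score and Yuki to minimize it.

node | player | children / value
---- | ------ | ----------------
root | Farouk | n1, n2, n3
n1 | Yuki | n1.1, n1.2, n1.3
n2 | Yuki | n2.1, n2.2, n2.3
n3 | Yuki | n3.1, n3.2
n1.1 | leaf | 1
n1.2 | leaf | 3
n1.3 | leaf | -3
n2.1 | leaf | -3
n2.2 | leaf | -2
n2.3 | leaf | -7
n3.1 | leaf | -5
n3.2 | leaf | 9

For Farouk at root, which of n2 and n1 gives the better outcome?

n1

n2 (Yuki): min(-3, -2, -7) = -7
n1 (Yuki): min(1, 3, -3) = -3
Farouk prefers the higher value; n2=-7, n1=-3. n1 is better since -3 > -7.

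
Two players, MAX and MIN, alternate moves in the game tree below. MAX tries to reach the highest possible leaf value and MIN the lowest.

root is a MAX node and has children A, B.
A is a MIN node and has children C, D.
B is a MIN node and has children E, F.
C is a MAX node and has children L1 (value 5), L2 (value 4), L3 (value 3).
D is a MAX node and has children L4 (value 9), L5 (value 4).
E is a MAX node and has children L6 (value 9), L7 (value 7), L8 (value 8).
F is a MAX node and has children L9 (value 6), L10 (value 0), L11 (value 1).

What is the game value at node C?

5

C (MAX): max(5, 4, 3) = 5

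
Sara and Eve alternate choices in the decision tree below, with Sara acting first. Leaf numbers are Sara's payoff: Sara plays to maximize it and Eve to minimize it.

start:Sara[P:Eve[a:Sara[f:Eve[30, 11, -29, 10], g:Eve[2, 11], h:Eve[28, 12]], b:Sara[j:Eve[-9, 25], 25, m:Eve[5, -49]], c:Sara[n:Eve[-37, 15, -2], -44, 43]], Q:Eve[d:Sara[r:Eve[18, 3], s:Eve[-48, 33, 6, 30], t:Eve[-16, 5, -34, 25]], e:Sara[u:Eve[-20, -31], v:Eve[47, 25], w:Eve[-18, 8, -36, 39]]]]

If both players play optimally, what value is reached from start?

f (Eve): min(30, 11, -29, 10) = -29
g (Eve): min(2, 11) = 2
h (Eve): min(28, 12) = 12
a (Sara): max(-29, 2, 12) = 12
j (Eve): min(-9, 25) = -9
m (Eve): min(5, -49) = -49
b (Sara): max(-9, 25, -49) = 25
n (Eve): min(-37, 15, -2) = -37
c (Sara): max(-37, -44, 43) = 43
P (Eve): min(12, 25, 43) = 12
r (Eve): min(18, 3) = 3
s (Eve): min(-48, 33, 6, 30) = -48
t (Eve): min(-16, 5, -34, 25) = -34
d (Sara): max(3, -48, -34) = 3
u (Eve): min(-20, -31) = -31
v (Eve): min(47, 25) = 25
w (Eve): min(-18, 8, -36, 39) = -36
e (Sara): max(-31, 25, -36) = 25
Q (Eve): min(3, 25) = 3
start (Sara): max(12, 3) = 12

12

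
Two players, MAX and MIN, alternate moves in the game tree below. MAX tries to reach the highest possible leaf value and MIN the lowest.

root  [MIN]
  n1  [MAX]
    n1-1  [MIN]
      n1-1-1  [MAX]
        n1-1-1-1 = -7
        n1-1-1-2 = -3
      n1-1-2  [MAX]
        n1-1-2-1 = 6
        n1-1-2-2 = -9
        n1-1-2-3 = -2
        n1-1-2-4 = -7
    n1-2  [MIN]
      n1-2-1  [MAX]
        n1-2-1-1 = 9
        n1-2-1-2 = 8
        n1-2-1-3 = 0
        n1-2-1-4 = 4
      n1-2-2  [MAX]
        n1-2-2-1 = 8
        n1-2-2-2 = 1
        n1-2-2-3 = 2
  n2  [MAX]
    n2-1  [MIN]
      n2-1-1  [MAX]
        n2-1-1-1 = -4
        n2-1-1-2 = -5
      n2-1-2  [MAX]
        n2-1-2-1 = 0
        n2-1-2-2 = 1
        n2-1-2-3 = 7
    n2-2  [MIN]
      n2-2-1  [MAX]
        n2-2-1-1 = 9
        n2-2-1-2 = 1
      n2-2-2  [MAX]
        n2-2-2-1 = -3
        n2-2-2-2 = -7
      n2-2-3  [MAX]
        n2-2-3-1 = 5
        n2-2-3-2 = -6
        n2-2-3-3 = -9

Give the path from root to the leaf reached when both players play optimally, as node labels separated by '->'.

n1-1-1 (MAX): max(-7, -3) = -3
n1-1-2 (MAX): max(6, -9, -2, -7) = 6
n1-1 (MIN): min(-3, 6) = -3
n1-2-1 (MAX): max(9, 8, 0, 4) = 9
n1-2-2 (MAX): max(8, 1, 2) = 8
n1-2 (MIN): min(9, 8) = 8
n1 (MAX): max(-3, 8) = 8
n2-1-1 (MAX): max(-4, -5) = -4
n2-1-2 (MAX): max(0, 1, 7) = 7
n2-1 (MIN): min(-4, 7) = -4
n2-2-1 (MAX): max(9, 1) = 9
n2-2-2 (MAX): max(-3, -7) = -3
n2-2-3 (MAX): max(5, -6, -9) = 5
n2-2 (MIN): min(9, -3, 5) = -3
n2 (MAX): max(-4, -3) = -3
root (MIN): min(8, -3) = -3
At root, MIN picks n2 (lowest: -3).
At n2, MAX picks n2-2 (highest: -3).
At n2-2, MIN picks n2-2-2 (lowest: -3).
At n2-2-2, MAX picks n2-2-2-1 (highest: -3).
Terminal value -3.

root -> n2 -> n2-2 -> n2-2-2 -> n2-2-2-1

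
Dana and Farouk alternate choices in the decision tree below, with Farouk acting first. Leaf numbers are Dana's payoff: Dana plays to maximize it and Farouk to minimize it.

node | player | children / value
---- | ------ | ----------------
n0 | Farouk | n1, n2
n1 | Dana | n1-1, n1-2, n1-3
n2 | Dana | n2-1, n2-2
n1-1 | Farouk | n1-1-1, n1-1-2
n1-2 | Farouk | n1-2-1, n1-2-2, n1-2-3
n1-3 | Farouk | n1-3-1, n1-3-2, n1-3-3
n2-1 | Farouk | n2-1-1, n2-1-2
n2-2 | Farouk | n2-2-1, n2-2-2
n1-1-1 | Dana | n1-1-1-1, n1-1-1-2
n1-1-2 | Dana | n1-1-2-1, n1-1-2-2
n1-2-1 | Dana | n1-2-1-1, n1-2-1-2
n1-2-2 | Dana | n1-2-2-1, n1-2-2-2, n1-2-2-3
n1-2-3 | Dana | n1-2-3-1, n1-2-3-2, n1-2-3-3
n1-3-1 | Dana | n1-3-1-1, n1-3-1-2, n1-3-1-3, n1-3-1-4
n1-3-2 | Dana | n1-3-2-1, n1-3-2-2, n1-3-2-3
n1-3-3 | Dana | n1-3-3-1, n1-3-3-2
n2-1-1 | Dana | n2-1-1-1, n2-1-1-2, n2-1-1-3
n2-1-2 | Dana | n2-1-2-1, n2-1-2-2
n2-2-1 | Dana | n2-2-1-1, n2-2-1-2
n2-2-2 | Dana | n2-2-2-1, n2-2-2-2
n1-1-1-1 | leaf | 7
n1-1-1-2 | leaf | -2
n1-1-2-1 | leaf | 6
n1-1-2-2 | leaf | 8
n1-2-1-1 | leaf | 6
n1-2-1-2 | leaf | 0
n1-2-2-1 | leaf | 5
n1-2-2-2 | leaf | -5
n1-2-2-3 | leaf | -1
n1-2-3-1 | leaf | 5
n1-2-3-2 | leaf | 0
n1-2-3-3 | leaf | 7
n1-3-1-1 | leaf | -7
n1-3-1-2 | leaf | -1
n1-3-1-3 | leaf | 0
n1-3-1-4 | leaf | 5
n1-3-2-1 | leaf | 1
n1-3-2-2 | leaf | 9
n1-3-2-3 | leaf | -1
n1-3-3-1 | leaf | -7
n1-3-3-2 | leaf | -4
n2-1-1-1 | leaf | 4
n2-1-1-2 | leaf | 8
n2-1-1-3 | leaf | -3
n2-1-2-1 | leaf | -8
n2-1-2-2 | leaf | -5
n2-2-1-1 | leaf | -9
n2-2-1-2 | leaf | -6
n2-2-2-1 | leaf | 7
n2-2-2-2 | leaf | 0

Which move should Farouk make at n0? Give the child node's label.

n2

n1-1-1 (Dana): max(7, -2) = 7
n1-1-2 (Dana): max(6, 8) = 8
n1-1 (Farouk): min(7, 8) = 7
n1-2-1 (Dana): max(6, 0) = 6
n1-2-2 (Dana): max(5, -5, -1) = 5
n1-2-3 (Dana): max(5, 0, 7) = 7
n1-2 (Farouk): min(6, 5, 7) = 5
n1-3-1 (Dana): max(-7, -1, 0, 5) = 5
n1-3-2 (Dana): max(1, 9, -1) = 9
n1-3-3 (Dana): max(-7, -4) = -4
n1-3 (Farouk): min(5, 9, -4) = -4
n1 (Dana): max(7, 5, -4) = 7
n2-1-1 (Dana): max(4, 8, -3) = 8
n2-1-2 (Dana): max(-8, -5) = -5
n2-1 (Farouk): min(8, -5) = -5
n2-2-1 (Dana): max(-9, -6) = -6
n2-2-2 (Dana): max(7, 0) = 7
n2-2 (Farouk): min(-6, 7) = -6
n2 (Dana): max(-5, -6) = -5
n0 (Farouk): min(7, -5) = -5
Farouk at n0 wants the lowest of {n1=7, n2=-5}, so chooses n2.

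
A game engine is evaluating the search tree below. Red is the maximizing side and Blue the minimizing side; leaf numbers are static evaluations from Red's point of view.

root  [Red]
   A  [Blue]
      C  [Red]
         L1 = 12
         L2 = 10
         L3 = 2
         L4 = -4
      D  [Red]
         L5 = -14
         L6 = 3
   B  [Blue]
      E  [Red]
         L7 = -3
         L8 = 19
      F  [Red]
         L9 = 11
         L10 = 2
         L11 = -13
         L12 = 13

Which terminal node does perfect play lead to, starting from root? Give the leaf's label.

C (Red): max(12, 10, 2, -4) = 12
D (Red): max(-14, 3) = 3
A (Blue): min(12, 3) = 3
E (Red): max(-3, 19) = 19
F (Red): max(11, 2, -13, 13) = 13
B (Blue): min(19, 13) = 13
root (Red): max(3, 13) = 13
At root, Red picks B (highest: 13).
At B, Blue picks F (lowest: 13).
At F, Red picks L12 (highest: 13).
Terminal value 13.

L12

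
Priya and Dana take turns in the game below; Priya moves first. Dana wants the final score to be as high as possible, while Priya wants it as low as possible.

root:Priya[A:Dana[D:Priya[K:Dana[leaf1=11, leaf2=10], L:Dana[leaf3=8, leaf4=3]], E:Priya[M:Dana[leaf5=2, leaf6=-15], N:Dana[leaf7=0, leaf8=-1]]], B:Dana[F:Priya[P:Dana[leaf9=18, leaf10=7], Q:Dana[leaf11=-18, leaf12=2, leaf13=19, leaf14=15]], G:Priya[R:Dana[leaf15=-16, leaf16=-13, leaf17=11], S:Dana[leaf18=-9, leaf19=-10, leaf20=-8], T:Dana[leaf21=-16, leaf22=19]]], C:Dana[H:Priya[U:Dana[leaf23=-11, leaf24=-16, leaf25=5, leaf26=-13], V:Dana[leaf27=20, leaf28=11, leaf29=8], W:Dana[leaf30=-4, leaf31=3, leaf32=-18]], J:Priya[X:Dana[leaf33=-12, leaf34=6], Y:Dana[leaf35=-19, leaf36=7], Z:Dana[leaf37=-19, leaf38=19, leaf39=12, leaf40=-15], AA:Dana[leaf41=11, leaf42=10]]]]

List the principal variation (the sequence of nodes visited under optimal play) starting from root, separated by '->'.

K (Dana): max(11, 10) = 11
L (Dana): max(8, 3) = 8
D (Priya): min(11, 8) = 8
M (Dana): max(2, -15) = 2
N (Dana): max(0, -1) = 0
E (Priya): min(2, 0) = 0
A (Dana): max(8, 0) = 8
P (Dana): max(18, 7) = 18
Q (Dana): max(-18, 2, 19, 15) = 19
F (Priya): min(18, 19) = 18
R (Dana): max(-16, -13, 11) = 11
S (Dana): max(-9, -10, -8) = -8
T (Dana): max(-16, 19) = 19
G (Priya): min(11, -8, 19) = -8
B (Dana): max(18, -8) = 18
U (Dana): max(-11, -16, 5, -13) = 5
V (Dana): max(20, 11, 8) = 20
W (Dana): max(-4, 3, -18) = 3
H (Priya): min(5, 20, 3) = 3
X (Dana): max(-12, 6) = 6
Y (Dana): max(-19, 7) = 7
Z (Dana): max(-19, 19, 12, -15) = 19
AA (Dana): max(11, 10) = 11
J (Priya): min(6, 7, 19, 11) = 6
C (Dana): max(3, 6) = 6
root (Priya): min(8, 18, 6) = 6
At root, Priya picks C (lowest: 6).
At C, Dana picks J (highest: 6).
At J, Priya picks X (lowest: 6).
At X, Dana picks leaf34 (highest: 6).
Terminal value 6.

root -> C -> J -> X -> leaf34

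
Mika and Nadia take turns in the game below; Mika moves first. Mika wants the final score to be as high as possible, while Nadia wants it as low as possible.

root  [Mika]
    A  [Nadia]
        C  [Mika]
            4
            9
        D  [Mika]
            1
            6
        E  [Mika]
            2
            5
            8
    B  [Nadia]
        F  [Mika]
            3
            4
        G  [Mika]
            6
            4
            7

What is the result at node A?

6

C (Mika): max(4, 9) = 9
D (Mika): max(1, 6) = 6
E (Mika): max(2, 5, 8) = 8
A (Nadia): min(9, 6, 8) = 6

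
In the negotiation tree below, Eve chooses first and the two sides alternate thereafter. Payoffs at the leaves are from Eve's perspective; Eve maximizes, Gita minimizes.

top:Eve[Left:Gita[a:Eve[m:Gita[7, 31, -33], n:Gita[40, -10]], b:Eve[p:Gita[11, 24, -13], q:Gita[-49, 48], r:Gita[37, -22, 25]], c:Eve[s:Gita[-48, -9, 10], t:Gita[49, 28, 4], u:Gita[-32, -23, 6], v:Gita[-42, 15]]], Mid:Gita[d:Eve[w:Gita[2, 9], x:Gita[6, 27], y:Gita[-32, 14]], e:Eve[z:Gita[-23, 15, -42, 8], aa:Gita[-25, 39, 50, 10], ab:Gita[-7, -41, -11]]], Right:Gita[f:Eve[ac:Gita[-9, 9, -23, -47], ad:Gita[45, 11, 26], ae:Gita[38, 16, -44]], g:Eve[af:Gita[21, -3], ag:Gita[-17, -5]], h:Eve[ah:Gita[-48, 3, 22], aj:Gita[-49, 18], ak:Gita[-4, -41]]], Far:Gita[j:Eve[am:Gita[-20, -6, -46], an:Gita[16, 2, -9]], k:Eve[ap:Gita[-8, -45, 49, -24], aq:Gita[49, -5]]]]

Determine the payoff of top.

-9

m (Gita): min(7, 31, -33) = -33
n (Gita): min(40, -10) = -10
a (Eve): max(-33, -10) = -10
p (Gita): min(11, 24, -13) = -13
q (Gita): min(-49, 48) = -49
r (Gita): min(37, -22, 25) = -22
b (Eve): max(-13, -49, -22) = -13
s (Gita): min(-48, -9, 10) = -48
t (Gita): min(49, 28, 4) = 4
u (Gita): min(-32, -23, 6) = -32
v (Gita): min(-42, 15) = -42
c (Eve): max(-48, 4, -32, -42) = 4
Left (Gita): min(-10, -13, 4) = -13
w (Gita): min(2, 9) = 2
x (Gita): min(6, 27) = 6
y (Gita): min(-32, 14) = -32
d (Eve): max(2, 6, -32) = 6
z (Gita): min(-23, 15, -42, 8) = -42
aa (Gita): min(-25, 39, 50, 10) = -25
ab (Gita): min(-7, -41, -11) = -41
e (Eve): max(-42, -25, -41) = -25
Mid (Gita): min(6, -25) = -25
ac (Gita): min(-9, 9, -23, -47) = -47
ad (Gita): min(45, 11, 26) = 11
ae (Gita): min(38, 16, -44) = -44
f (Eve): max(-47, 11, -44) = 11
af (Gita): min(21, -3) = -3
ag (Gita): min(-17, -5) = -17
g (Eve): max(-3, -17) = -3
ah (Gita): min(-48, 3, 22) = -48
aj (Gita): min(-49, 18) = -49
ak (Gita): min(-4, -41) = -41
h (Eve): max(-48, -49, -41) = -41
Right (Gita): min(11, -3, -41) = -41
am (Gita): min(-20, -6, -46) = -46
an (Gita): min(16, 2, -9) = -9
j (Eve): max(-46, -9) = -9
ap (Gita): min(-8, -45, 49, -24) = -45
aq (Gita): min(49, -5) = -5
k (Eve): max(-45, -5) = -5
Far (Gita): min(-9, -5) = -9
top (Eve): max(-13, -25, -41, -9) = -9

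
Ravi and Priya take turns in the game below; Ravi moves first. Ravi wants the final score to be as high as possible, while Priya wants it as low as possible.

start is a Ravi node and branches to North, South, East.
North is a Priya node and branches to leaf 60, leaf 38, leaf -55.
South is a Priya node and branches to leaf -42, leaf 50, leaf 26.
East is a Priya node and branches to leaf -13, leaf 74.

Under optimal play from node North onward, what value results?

North (Priya): min(60, 38, -55) = -55

-55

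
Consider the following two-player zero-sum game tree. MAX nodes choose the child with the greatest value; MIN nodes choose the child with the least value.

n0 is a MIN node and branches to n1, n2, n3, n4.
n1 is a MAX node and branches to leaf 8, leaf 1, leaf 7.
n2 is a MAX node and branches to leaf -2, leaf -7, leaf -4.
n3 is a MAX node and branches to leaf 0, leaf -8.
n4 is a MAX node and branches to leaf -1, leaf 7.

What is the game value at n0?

n1 (MAX): max(8, 1, 7) = 8
n2 (MAX): max(-2, -7, -4) = -2
n3 (MAX): max(0, -8) = 0
n4 (MAX): max(-1, 7) = 7
n0 (MIN): min(8, -2, 0, 7) = -2

-2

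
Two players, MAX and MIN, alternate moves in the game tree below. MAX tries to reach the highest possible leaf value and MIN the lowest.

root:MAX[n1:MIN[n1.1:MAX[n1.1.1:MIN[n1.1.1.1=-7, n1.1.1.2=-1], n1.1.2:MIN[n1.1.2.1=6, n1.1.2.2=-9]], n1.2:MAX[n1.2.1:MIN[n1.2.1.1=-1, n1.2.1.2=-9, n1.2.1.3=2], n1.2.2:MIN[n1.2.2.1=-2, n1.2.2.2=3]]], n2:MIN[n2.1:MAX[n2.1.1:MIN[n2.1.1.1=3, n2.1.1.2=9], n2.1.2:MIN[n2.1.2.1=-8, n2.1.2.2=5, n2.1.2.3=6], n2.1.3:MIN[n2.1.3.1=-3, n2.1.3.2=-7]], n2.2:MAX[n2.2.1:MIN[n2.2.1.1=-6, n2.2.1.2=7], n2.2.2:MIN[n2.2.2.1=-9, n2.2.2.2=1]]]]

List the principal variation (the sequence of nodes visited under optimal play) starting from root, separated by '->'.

root -> n2 -> n2.2 -> n2.2.1 -> n2.2.1.1

n1.1.1 (MIN): min(-7, -1) = -7
n1.1.2 (MIN): min(6, -9) = -9
n1.1 (MAX): max(-7, -9) = -7
n1.2.1 (MIN): min(-1, -9, 2) = -9
n1.2.2 (MIN): min(-2, 3) = -2
n1.2 (MAX): max(-9, -2) = -2
n1 (MIN): min(-7, -2) = -7
n2.1.1 (MIN): min(3, 9) = 3
n2.1.2 (MIN): min(-8, 5, 6) = -8
n2.1.3 (MIN): min(-3, -7) = -7
n2.1 (MAX): max(3, -8, -7) = 3
n2.2.1 (MIN): min(-6, 7) = -6
n2.2.2 (MIN): min(-9, 1) = -9
n2.2 (MAX): max(-6, -9) = -6
n2 (MIN): min(3, -6) = -6
root (MAX): max(-7, -6) = -6
At root, MAX picks n2 (highest: -6).
At n2, MIN picks n2.2 (lowest: -6).
At n2.2, MAX picks n2.2.1 (highest: -6).
At n2.2.1, MIN picks n2.2.1.1 (lowest: -6).
Terminal value -6.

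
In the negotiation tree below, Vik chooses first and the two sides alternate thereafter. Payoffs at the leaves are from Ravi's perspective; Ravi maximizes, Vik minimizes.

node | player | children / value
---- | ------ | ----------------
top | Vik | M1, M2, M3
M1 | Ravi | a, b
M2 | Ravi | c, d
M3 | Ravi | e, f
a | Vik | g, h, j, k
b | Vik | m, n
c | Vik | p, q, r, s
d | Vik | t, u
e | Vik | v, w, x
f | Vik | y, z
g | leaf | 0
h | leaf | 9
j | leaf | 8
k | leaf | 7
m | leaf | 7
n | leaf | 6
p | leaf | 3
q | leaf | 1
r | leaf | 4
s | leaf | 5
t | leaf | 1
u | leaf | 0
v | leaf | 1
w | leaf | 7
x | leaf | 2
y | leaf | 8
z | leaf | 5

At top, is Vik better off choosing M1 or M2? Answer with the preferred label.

a (Vik): min(0, 9, 8, 7) = 0
b (Vik): min(7, 6) = 6
M1 (Ravi): max(0, 6) = 6
c (Vik): min(3, 1, 4, 5) = 1
d (Vik): min(1, 0) = 0
M2 (Ravi): max(1, 0) = 1
Vik prefers the lower value; M1=6, M2=1. M2 is better since 1 < 6.

M2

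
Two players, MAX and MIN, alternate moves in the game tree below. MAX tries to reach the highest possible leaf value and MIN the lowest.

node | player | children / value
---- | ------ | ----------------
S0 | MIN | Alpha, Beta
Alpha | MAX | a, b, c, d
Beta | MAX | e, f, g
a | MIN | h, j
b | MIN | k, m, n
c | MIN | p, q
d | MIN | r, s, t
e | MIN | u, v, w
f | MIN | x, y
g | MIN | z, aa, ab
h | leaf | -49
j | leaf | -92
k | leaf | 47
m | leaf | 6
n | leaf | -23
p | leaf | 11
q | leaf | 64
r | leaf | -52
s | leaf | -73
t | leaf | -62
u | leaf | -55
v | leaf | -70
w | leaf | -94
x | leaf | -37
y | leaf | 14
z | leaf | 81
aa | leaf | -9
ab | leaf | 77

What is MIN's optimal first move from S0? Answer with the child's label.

Beta

a (MIN): min(-49, -92) = -92
b (MIN): min(47, 6, -23) = -23
c (MIN): min(11, 64) = 11
d (MIN): min(-52, -73, -62) = -73
Alpha (MAX): max(-92, -23, 11, -73) = 11
e (MIN): min(-55, -70, -94) = -94
f (MIN): min(-37, 14) = -37
g (MIN): min(81, -9, 77) = -9
Beta (MAX): max(-94, -37, -9) = -9
S0 (MIN): min(11, -9) = -9
MIN at S0 wants the lowest of {Alpha=11, Beta=-9}, so chooses Beta.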